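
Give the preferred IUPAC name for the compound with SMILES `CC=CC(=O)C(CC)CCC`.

5-ethyloct-2-en-4-one

The longest chain bearing the carbonyl and the multiple bond is 8 carbons long (octane).
The highest-priority functional group is a ketone (C=O on an internal carbon), so the name ends in -one.
A C=C double bond in the chain gives the infix -ene-.
The numbering direction is chosen so that numbering from this end puts the carbonyl group at C-4 rather than C-5.
That gives the carbonyl at C-4; the double bond between C-2 and C-3; an ethyl group at C-5.
Putting it together: 5-ethyloct-2-en-4-one.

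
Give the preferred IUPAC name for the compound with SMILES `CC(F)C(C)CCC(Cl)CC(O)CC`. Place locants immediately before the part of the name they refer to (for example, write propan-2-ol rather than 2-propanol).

Counting along the main chain through the –OH group gives 10 carbons: the parent is decane.
An alcohol (–OH) is the principal characteristic group, giving the suffix -ol.
Choose the numbering such that numbering from this end puts the hydroxyl group at C-3 rather than C-8.
That gives the hydroxyl at C-3; a chloro group at C-5; a fluoro group at C-9; a methyl group at C-8.
Prefixes are listed alphabetically: chloro, fluoro, methyl.
Assembling the pieces gives 5-chloro-9-fluoro-8-methyldecan-3-ol.

5-chloro-9-fluoro-8-methyldecan-3-ol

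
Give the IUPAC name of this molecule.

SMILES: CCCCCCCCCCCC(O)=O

dodecanoic acid

Counting along the main chain through the –COOH group gives 12 carbons: the parent is dodecane.
A carboxylic acid (terminal –COOH) is the principal characteristic group, giving the suffix -oic acid.
The numbering direction is chosen so that the carboxylic acid carbon is C-1 by definition.
The name is dodecanoic acid.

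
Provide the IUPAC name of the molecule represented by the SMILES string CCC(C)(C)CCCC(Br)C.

2-bromo-6,6-dimethyloctane

The longest continuous carbon chain has 8 atoms, so the parent hydride is octane.
Choose the numbering such that the substituent locant set {2,6,6} is lower than {3,3,7} at the first point of difference.
That gives a bromo group at C-2; two methyl groups at C-6.
Substituent prefixes are cited in alphabetical order (multiplying prefixes like di-/tri- are ignored for ordering).
Assembling the pieces gives 2-bromo-6,6-dimethyloctane.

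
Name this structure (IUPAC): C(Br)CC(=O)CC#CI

The longest carbon chain that includes the carbonyl and the multiple bond has 6 carbons, so the parent hydride is hexane.
The principal characteristic group is a ketone (C=O on an internal carbon), named with the suffix -one.
There is one C≡C triple bond, indicated by the ending -yne.
Choose the numbering such that numbering from this end puts the carbonyl group at C-3 rather than C-4.
With this numbering: the carbonyl at C-3; the triple bond between C-5 and C-6; a bromo group at C-1; an iodo group at C-6.
The substituents are ordered alphabetically, ignoring any di-/tri- multipliers.
The name is 1-bromo-6-iodohex-5-yn-3-one.

1-bromo-6-iodohex-5-yn-3-one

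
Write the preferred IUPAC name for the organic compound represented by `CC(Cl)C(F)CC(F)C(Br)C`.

The longest continuous carbon chain has 7 atoms, so the parent hydride is heptane.
Choose the numbering such that the locant sets are identical either way, so the alphabetically earlier bromo substituent takes the lower locant (2 rather than 6).
This places a bromo group at C-2; a chloro group at C-6; fluoro groups at C-3 and C-5.
The substituents are ordered alphabetically, ignoring any di-/tri- multipliers.
The name is 2-bromo-6-chloro-3,5-difluoroheptane.

2-bromo-6-chloro-3,5-difluoroheptane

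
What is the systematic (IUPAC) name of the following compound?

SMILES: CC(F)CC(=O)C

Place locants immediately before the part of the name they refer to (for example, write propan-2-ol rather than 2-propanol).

4-fluoropentan-2-one

The longest chain bearing the carbonyl is 5 carbons long (pentane).
The highest-priority functional group is a ketone (C=O on an internal carbon), so the name ends in -one.
The numbering direction is chosen so that numbering from this end puts the carbonyl group at C-2 rather than C-4.
That gives the carbonyl at C-2; a fluoro group at C-4.
Putting it together: 4-fluoropentan-2-one.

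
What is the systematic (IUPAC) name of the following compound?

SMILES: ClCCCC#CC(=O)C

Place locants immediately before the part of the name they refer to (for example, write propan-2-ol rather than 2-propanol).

The longest carbon chain that includes the carbonyl and the multiple bond has 7 carbons, so the parent hydride is heptane.
The highest-priority functional group is a ketone (C=O on an internal carbon), so the name ends in -one.
There is one C≡C triple bond, indicated by the ending -yne.
Choose the numbering such that numbering from this end puts the carbonyl group at C-2 rather than C-6.
With this numbering: the carbonyl at C-2; the triple bond between C-3 and C-4; a chloro group at C-7.
Putting it together: 7-chlorohept-3-yn-2-one.

7-chlorohept-3-yn-2-one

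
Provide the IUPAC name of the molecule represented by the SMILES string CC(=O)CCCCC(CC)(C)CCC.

The longest chain bearing the carbonyl is 10 carbons long (decane).
A ketone (C=O on an internal carbon) is the principal characteristic group, giving the suffix -one.
The numbering direction is chosen so that numbering from this end puts the carbonyl group at C-2 rather than C-9.
That gives the carbonyl at C-2; an ethyl group at C-7; a methyl group at C-7.
The substituents are ordered alphabetically, ignoring any di-/tri- multipliers.
Assembling the pieces gives 7-ethyl-7-methyldecan-2-one.

7-ethyl-7-methyldecan-2-one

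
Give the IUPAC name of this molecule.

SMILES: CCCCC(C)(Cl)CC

The longest carbon chain is 7 atoms: the parent is heptane.
Choose the numbering such that the substituent locant set {3,3} is lower than {5,5} at the first point of difference.
This places a chloro group at C-3; a methyl group at C-3.
The substituents are ordered alphabetically, ignoring any di-/tri- multipliers.
Putting it together: 3-chloro-3-methylheptane.

3-chloro-3-methylheptane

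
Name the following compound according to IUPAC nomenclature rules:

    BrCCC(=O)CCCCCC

The longest carbon chain that includes the carbonyl has 9 carbons, so the parent hydride is nonane.
A ketone (C=O on an internal carbon) is the principal characteristic group, giving the suffix -one.
Choose the numbering such that numbering from this end puts the carbonyl group at C-3 rather than C-7.
With this numbering: the carbonyl at C-3; a bromo group at C-1.
Putting it together: 1-bromononan-3-one.

1-bromononan-3-one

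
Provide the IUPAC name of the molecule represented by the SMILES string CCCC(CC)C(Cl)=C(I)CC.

4-chloro-5-ethyl-3-iodooct-3-ene

Counting along the main chain through the multiple bond gives 8 carbons: the parent is octane.
A C=C double bond in the chain gives the infix -ene-.
Number the chain so that numbering from this end puts the double bond at C-3 rather than C-5.
This places the double bond between C-3 and C-4; a chloro group at C-4; an ethyl group at C-5; an iodo group at C-3.
Substituent prefixes are cited in alphabetical order (multiplying prefixes like di-/tri- are ignored for ordering).
Putting it together: 4-chloro-5-ethyl-3-iodooct-3-ene.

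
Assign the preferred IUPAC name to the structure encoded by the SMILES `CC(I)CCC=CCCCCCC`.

Counting along the main chain through the multiple bond gives 12 carbons: the parent is dodecane.
The chain contains a C=C double bond, so the unsaturation ending is -ene.
Number the chain so that numbering from this end puts the double bond at C-5 rather than C-7.
This places the double bond between C-5 and C-6; an iodo group at C-2.
Assembling the pieces gives 2-iodododec-5-ene.

2-iodododec-5-ene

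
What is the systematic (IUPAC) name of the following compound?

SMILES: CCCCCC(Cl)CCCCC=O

6-chloroundecanal

The longest chain bearing the –CHO group is 11 carbons long (undecane).
The highest-priority functional group is an aldehyde (terminal –CHO), so the name ends in -al.
Choose the numbering such that the aldehyde carbon is C-1 by definition.
With this numbering: a chloro group at C-6.
Putting it together: 6-chloroundecanal.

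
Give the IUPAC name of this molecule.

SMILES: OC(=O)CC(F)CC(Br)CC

Counting along the main chain through the –COOH group gives 7 carbons: the parent is heptane.
The principal characteristic group is a carboxylic acid (terminal –COOH), named with the suffix -oic acid.
The numbering direction is chosen so that the carboxylic acid carbon is C-1 by definition.
With this numbering: a bromo group at C-5; a fluoro group at C-3.
Substituent prefixes are cited in alphabetical order (multiplying prefixes like di-/tri- are ignored for ordering).
Assembling the pieces gives 5-bromo-3-fluoroheptanoic acid.

5-bromo-3-fluoroheptanoic acid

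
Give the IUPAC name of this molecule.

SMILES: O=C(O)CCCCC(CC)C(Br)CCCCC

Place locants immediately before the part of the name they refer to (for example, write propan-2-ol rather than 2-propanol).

The longest carbon chain that includes the –COOH group has 12 carbons, so the parent hydride is dodecane.
A carboxylic acid (terminal –COOH) is the principal characteristic group, giving the suffix -oic acid.
Number the chain so that the carboxylic acid carbon is C-1 by definition.
This places a bromo group at C-7; an ethyl group at C-6.
Prefixes are listed alphabetically: bromo, ethyl.
Assembling the pieces gives 7-bromo-6-ethyldodecanoic acid.

7-bromo-6-ethyldodecanoic acid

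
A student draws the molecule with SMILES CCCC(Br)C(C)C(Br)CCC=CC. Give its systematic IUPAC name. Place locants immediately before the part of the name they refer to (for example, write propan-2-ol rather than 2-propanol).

6,8-dibromo-7-methylundec-2-ene

The longest chain bearing the multiple bond is 11 carbons long (undecane).
There is one C=C double bond, indicated by the ending -ene.
Choose the numbering such that numbering from this end puts the double bond at C-2 rather than C-9.
That gives the double bond between C-2 and C-3; bromo groups at C-6 and C-8; a methyl group at C-7.
Prefixes are listed alphabetically: bromo, methyl.
The name is 6,8-dibromo-7-methylundec-2-ene.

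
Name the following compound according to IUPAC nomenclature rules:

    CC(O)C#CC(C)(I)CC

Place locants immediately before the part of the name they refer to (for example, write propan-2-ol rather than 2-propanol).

The longest chain bearing the –OH group and the multiple bond is 7 carbons long (heptane).
The principal characteristic group is an alcohol (–OH), named with the suffix -ol.
There is one C≡C triple bond, indicated by the ending -yne.
Choose the numbering such that numbering from this end puts the hydroxyl group at C-2 rather than C-6.
With this numbering: the hydroxyl at C-2; the triple bond between C-3 and C-4; an iodo group at C-5; a methyl group at C-5.
The substituents are ordered alphabetically, ignoring any di-/tri- multipliers.
The name is 5-iodo-5-methylhept-3-yn-2-ol.

5-iodo-5-methylhept-3-yn-2-ol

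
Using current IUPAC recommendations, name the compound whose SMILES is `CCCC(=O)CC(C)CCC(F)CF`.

The longest chain bearing the carbonyl is 10 carbons long (decane).
The principal characteristic group is a ketone (C=O on an internal carbon), named with the suffix -one.
Choose the numbering such that numbering from this end puts the carbonyl group at C-4 rather than C-7.
This places the carbonyl at C-4; fluoro groups at C-9 and C-10; a methyl group at C-6.
Substituent prefixes are cited in alphabetical order (multiplying prefixes like di-/tri- are ignored for ordering).
Putting it together: 9,10-difluoro-6-methyldecan-4-one.

9,10-difluoro-6-methyldecan-4-one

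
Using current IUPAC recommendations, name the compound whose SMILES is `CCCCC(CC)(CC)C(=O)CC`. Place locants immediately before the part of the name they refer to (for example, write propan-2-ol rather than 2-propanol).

Counting along the main chain through the carbonyl gives 8 carbons: the parent is octane.
The principal characteristic group is a ketone (C=O on an internal carbon), named with the suffix -one.
Number the chain so that numbering from this end puts the carbonyl group at C-3 rather than C-6.
This places the carbonyl at C-3; two ethyl groups at C-4.
Assembling the pieces gives 4,4-diethyloctan-3-one.

4,4-diethyloctan-3-one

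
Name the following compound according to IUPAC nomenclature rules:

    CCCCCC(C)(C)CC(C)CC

3,5,5-trimethyldecane

The parent chain contains 10 carbons (decane).
Number the chain so that the substituent locant set {3,5,5} is lower than {6,6,8} at the first point of difference.
With this numbering: methyl groups at C-3 and C-5 (×2).
The name is 3,5,5-trimethyldecane.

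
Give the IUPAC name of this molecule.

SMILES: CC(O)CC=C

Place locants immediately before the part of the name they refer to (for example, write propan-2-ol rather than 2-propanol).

pent-4-en-2-ol

The longest chain bearing the –OH group and the multiple bond is 5 carbons long (pentane).
An alcohol (–OH) is the principal characteristic group, giving the suffix -ol.
There is one C=C double bond, indicated by the ending -ene.
Number the chain so that numbering from this end puts the hydroxyl group at C-2 rather than C-4.
This places the hydroxyl at C-2; the double bond between C-4 and C-5.
Assembling the pieces gives pent-4-en-2-ol.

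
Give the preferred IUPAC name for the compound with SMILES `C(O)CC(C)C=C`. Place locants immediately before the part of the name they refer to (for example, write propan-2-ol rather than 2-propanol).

3-methylpent-4-en-1-ol

The longest carbon chain that includes the –OH group and the multiple bond has 5 carbons, so the parent hydride is pentane.
The principal characteristic group is an alcohol (–OH), named with the suffix -ol.
The chain contains a C=C double bond, so the unsaturation ending is -ene.
The numbering direction is chosen so that numbering from this end puts the hydroxyl group at C-1 rather than C-5.
This places the hydroxyl at C-1; the double bond between C-4 and C-5; a methyl group at C-3.
Assembling the pieces gives 3-methylpent-4-en-1-ol.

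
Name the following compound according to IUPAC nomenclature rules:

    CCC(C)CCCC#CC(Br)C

2-bromo-8-methyldec-3-yne

The longest chain bearing the multiple bond is 10 carbons long (decane).
There is one C≡C triple bond, indicated by the ending -yne.
The numbering direction is chosen so that numbering from this end puts the triple bond at C-3 rather than C-7.
With this numbering: the triple bond between C-3 and C-4; a bromo group at C-2; a methyl group at C-8.
The substituents are ordered alphabetically, ignoring any di-/tri- multipliers.
Assembling the pieces gives 2-bromo-8-methyldec-3-yne.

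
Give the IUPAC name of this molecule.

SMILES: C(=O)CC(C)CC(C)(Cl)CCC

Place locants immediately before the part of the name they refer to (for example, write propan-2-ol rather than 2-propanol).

5-chloro-3,5-dimethyloctanal

Counting along the main chain through the –CHO group gives 8 carbons: the parent is octane.
The principal characteristic group is an aldehyde (terminal –CHO), named with the suffix -al.
The numbering direction is chosen so that the aldehyde carbon is C-1 by definition.
That gives a chloro group at C-5; methyl groups at C-3 and C-5.
The substituents are ordered alphabetically, ignoring any di-/tri- multipliers.
The name is 5-chloro-3,5-dimethyloctanal.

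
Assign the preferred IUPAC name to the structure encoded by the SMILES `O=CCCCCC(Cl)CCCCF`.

6-chloro-10-fluorodecanal

The longest carbon chain that includes the –CHO group has 10 carbons, so the parent hydride is decane.
The highest-priority functional group is an aldehyde (terminal –CHO), so the name ends in -al.
Number the chain so that the aldehyde carbon is C-1 by definition.
With this numbering: a chloro group at C-6; a fluoro group at C-10.
The substituents are ordered alphabetically, ignoring any di-/tri- multipliers.
The name is 6-chloro-10-fluorodecanal.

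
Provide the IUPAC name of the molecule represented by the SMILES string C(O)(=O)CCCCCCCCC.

The longest carbon chain that includes the –COOH group has 10 carbons, so the parent hydride is decane.
The principal characteristic group is a carboxylic acid (terminal –COOH), named with the suffix -oic acid.
Number the chain so that the carboxylic acid carbon is C-1 by definition.
Putting it together: decanoic acid.

decanoic acid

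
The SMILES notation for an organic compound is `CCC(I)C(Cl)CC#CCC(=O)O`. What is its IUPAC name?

The longest carbon chain that includes the –COOH group and the multiple bond has 9 carbons, so the parent hydride is nonane.
The highest-priority functional group is a carboxylic acid (terminal –COOH), so the name ends in -oic acid.
A C≡C triple bond in the chain gives the infix -yne-.
Choose the numbering such that the carboxylic acid carbon is C-1 by definition.
With this numbering: the triple bond between C-3 and C-4; a chloro group at C-6; an iodo group at C-7.
Substituent prefixes are cited in alphabetical order (multiplying prefixes like di-/tri- are ignored for ordering).
Assembling the pieces gives 6-chloro-7-iodonon-3-ynoic acid.

6-chloro-7-iodonon-3-ynoic acid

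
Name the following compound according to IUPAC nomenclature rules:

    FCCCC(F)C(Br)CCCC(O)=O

The longest carbon chain that includes the –COOH group has 9 carbons, so the parent hydride is nonane.
A carboxylic acid (terminal –COOH) is the principal characteristic group, giving the suffix -oic acid.
Number the chain so that the carboxylic acid carbon is C-1 by definition.
With this numbering: a bromo group at C-5; fluoro groups at C-6 and C-9.
Prefixes are listed alphabetically: bromo, fluoro.
The name is 5-bromo-6,9-difluorononanoic acid.

5-bromo-6,9-difluorononanoic acid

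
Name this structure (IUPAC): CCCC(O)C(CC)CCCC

The longest chain bearing the –OH group is 9 carbons long (nonane).
An alcohol (–OH) is the principal characteristic group, giving the suffix -ol.
Choose the numbering such that numbering from this end puts the hydroxyl group at C-4 rather than C-6.
This places the hydroxyl at C-4; an ethyl group at C-5.
Assembling the pieces gives 5-ethylnonan-4-ol.

5-ethylnonan-4-ol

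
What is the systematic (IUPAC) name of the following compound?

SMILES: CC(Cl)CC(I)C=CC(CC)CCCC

Counting along the main chain through the multiple bond gives 11 carbons: the parent is undecane.
A C=C double bond in the chain gives the infix -ene-.
Choose the numbering such that numbering from this end puts the double bond at C-5 rather than C-6.
With this numbering: the double bond between C-5 and C-6; a chloro group at C-2; an ethyl group at C-7; an iodo group at C-4.
Prefixes are listed alphabetically: chloro, ethyl, iodo.
Putting it together: 2-chloro-7-ethyl-4-iodoundec-5-ene.

2-chloro-7-ethyl-4-iodoundec-5-ene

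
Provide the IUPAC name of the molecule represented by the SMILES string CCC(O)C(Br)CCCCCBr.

Counting along the main chain through the –OH group gives 9 carbons: the parent is nonane.
The highest-priority functional group is an alcohol (–OH), so the name ends in -ol.
Number the chain so that numbering from this end puts the hydroxyl group at C-3 rather than C-7.
This places the hydroxyl at C-3; bromo groups at C-4 and C-9.
Assembling the pieces gives 4,9-dibromononan-3-ol.

4,9-dibromononan-3-ol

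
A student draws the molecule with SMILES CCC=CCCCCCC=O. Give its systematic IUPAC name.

dec-7-enal

Counting along the main chain through the –CHO group and the multiple bond gives 10 carbons: the parent is decane.
An aldehyde (terminal –CHO) is the principal characteristic group, giving the suffix -al.
There is one C=C double bond, indicated by the ending -ene.
The numbering direction is chosen so that the aldehyde carbon is C-1 by definition.
This places the double bond between C-7 and C-8.
Assembling the pieces gives dec-7-enal.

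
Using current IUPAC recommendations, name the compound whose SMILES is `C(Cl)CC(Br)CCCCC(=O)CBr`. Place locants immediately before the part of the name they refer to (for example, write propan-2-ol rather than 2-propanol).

1,7-dibromo-9-chlorononan-2-one

Counting along the main chain through the carbonyl gives 9 carbons: the parent is nonane.
A ketone (C=O on an internal carbon) is the principal characteristic group, giving the suffix -one.
The numbering direction is chosen so that numbering from this end puts the carbonyl group at C-2 rather than C-8.
That gives the carbonyl at C-2; bromo groups at C-1 and C-7; a chloro group at C-9.
The substituents are ordered alphabetically, ignoring any di-/tri- multipliers.
Assembling the pieces gives 1,7-dibromo-9-chlorononan-2-one.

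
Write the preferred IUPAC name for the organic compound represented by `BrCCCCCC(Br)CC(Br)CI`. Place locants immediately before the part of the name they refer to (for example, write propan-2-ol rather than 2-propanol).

The longest continuous carbon chain has 9 atoms, so the parent hydride is nonane.
The numbering direction is chosen so that the substituent locant set {1,2,4,9} is lower than {1,6,8,9} at the first point of difference.
That gives bromo groups at C-2 and C-4 and C-9; an iodo group at C-1.
Prefixes are listed alphabetically: bromo, iodo.
Putting it together: 2,4,9-tribromo-1-iodononane.

2,4,9-tribromo-1-iodononane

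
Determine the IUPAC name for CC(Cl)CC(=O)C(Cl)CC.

2,5-dichloroheptan-4-one

The longest carbon chain that includes the carbonyl has 7 carbons, so the parent hydride is heptane.
The principal characteristic group is a ketone (C=O on an internal carbon), named with the suffix -one.
Number the chain so that the substituent locant set {2,5} is lower than {3,6} at the first point of difference.
That gives the carbonyl at C-4; chloro groups at C-2 and C-5.
Putting it together: 2,5-dichloroheptan-4-one.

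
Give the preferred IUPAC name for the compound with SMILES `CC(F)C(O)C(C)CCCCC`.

2-fluoro-4-methylnonan-3-ol

The longest chain bearing the –OH group is 9 carbons long (nonane).
The highest-priority functional group is an alcohol (–OH), so the name ends in -ol.
Choose the numbering such that numbering from this end puts the hydroxyl group at C-3 rather than C-7.
This places the hydroxyl at C-3; a fluoro group at C-2; a methyl group at C-4.
Prefixes are listed alphabetically: fluoro, methyl.
The name is 2-fluoro-4-methylnonan-3-ol.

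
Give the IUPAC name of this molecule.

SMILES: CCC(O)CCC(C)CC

The longest carbon chain that includes the –OH group has 8 carbons, so the parent hydride is octane.
An alcohol (–OH) is the principal characteristic group, giving the suffix -ol.
The numbering direction is chosen so that numbering from this end puts the hydroxyl group at C-3 rather than C-6.
That gives the hydroxyl at C-3; a methyl group at C-6.
Putting it together: 6-methyloctan-3-ol.

6-methyloctan-3-ol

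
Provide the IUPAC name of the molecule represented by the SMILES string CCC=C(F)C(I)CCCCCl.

Counting along the main chain through the multiple bond gives 9 carbons: the parent is nonane.
A C=C double bond in the chain gives the infix -ene-.
Choose the numbering such that numbering from this end puts the double bond at C-3 rather than C-6.
That gives the double bond between C-3 and C-4; a chloro group at C-9; a fluoro group at C-4; an iodo group at C-5.
Substituent prefixes are cited in alphabetical order (multiplying prefixes like di-/tri- are ignored for ordering).
Assembling the pieces gives 9-chloro-4-fluoro-5-iodonon-3-ene.

9-chloro-4-fluoro-5-iodonon-3-ene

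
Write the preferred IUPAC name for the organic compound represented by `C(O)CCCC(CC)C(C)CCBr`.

The longest carbon chain that includes the –OH group has 8 carbons, so the parent hydride is octane.
An alcohol (–OH) is the principal characteristic group, giving the suffix -ol.
Choose the numbering such that numbering from this end puts the hydroxyl group at C-1 rather than C-8.
This places the hydroxyl at C-1; a bromo group at C-8; an ethyl group at C-5; a methyl group at C-6.
The substituents are ordered alphabetically, ignoring any di-/tri- multipliers.
The name is 8-bromo-5-ethyl-6-methyloctan-1-ol.

8-bromo-5-ethyl-6-methyloctan-1-ol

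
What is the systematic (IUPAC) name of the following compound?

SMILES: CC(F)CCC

The longest carbon chain is 5 atoms: the parent is pentane.
Number the chain so that the substituent locant set {2} is lower than {4} at the first point of difference.
This places a fluoro group at C-2.
Putting it together: 2-fluoropentane.

2-fluoropentane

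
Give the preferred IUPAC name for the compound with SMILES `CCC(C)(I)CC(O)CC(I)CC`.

The longest carbon chain that includes the –OH group has 9 carbons, so the parent hydride is nonane.
An alcohol (–OH) is the principal characteristic group, giving the suffix -ol.
The numbering direction is chosen so that the substituent locant set {3,3,7} is lower than {3,7,7} at the first point of difference.
That gives the hydroxyl at C-5; iodo groups at C-3 and C-7; a methyl group at C-3.
The substituents are ordered alphabetically, ignoring any di-/tri- multipliers.
Assembling the pieces gives 3,7-diiodo-3-methylnonan-5-ol.

3,7-diiodo-3-methylnonan-5-ol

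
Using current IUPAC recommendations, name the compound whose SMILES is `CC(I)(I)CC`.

The longest continuous carbon chain has 4 atoms, so the parent hydride is butane.
The numbering direction is chosen so that the substituent locant set {2,2} is lower than {3,3} at the first point of difference.
With this numbering: two iodo groups at C-2.
Putting it together: 2,2-diiodobutane.

2,2-diiodobutane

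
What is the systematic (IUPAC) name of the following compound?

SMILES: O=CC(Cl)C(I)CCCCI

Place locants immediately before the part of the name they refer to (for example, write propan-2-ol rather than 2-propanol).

Counting along the main chain through the –CHO group gives 7 carbons: the parent is heptane.
An aldehyde (terminal –CHO) is the principal characteristic group, giving the suffix -al.
The numbering direction is chosen so that the aldehyde carbon is C-1 by definition.
This places a chloro group at C-2; iodo groups at C-3 and C-7.
Substituent prefixes are cited in alphabetical order (multiplying prefixes like di-/tri- are ignored for ordering).
Putting it together: 2-chloro-3,7-diiodoheptanal.

2-chloro-3,7-diiodoheptanal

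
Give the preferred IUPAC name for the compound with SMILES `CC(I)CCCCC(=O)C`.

7-iodooctan-2-one

The longest chain bearing the carbonyl is 8 carbons long (octane).
The highest-priority functional group is a ketone (C=O on an internal carbon), so the name ends in -one.
Choose the numbering such that numbering from this end puts the carbonyl group at C-2 rather than C-7.
With this numbering: the carbonyl at C-2; an iodo group at C-7.
Assembling the pieces gives 7-iodooctan-2-one.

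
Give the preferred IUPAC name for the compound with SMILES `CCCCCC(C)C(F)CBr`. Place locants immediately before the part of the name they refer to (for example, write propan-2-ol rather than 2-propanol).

1-bromo-2-fluoro-3-methyloctane

The longest carbon chain is 8 atoms: the parent is octane.
The numbering direction is chosen so that the substituent locant set {1,2,3} is lower than {6,7,8} at the first point of difference.
That gives a bromo group at C-1; a fluoro group at C-2; a methyl group at C-3.
The substituents are ordered alphabetically, ignoring any di-/tri- multipliers.
Putting it together: 1-bromo-2-fluoro-3-methyloctane.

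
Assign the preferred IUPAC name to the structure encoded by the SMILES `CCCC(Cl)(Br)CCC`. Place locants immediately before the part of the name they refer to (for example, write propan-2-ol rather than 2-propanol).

4-bromo-4-chloroheptane

The longest continuous carbon chain has 7 atoms, so the parent hydride is heptane.
Both numbering directions give the same locant set; either may be used.
This places a bromo group at C-4; a chloro group at C-4.
Prefixes are listed alphabetically: bromo, chloro.
Assembling the pieces gives 4-bromo-4-chloroheptane.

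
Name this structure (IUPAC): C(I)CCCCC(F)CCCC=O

5-fluoro-10-iododecanal

The longest carbon chain that includes the –CHO group has 10 carbons, so the parent hydride is decane.
The principal characteristic group is an aldehyde (terminal –CHO), named with the suffix -al.
The numbering direction is chosen so that the aldehyde carbon is C-1 by definition.
That gives a fluoro group at C-5; an iodo group at C-10.
Substituent prefixes are cited in alphabetical order (multiplying prefixes like di-/tri- are ignored for ordering).
Putting it together: 5-fluoro-10-iododecanal.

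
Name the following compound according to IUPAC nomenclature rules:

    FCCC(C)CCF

The longest carbon chain is 5 atoms: the parent is pentane.
Numbering from either end gives identical locants here.
That gives fluoro groups at C-1 and C-5; a methyl group at C-3.
Prefixes are listed alphabetically: fluoro, methyl.
Putting it together: 1,5-difluoro-3-methylpentane.

1,5-difluoro-3-methylpentane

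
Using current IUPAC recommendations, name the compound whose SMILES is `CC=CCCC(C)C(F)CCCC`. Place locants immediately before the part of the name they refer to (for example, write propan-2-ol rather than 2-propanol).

Counting along the main chain through the multiple bond gives 11 carbons: the parent is undecane.
The chain contains a C=C double bond, so the unsaturation ending is -ene.
Number the chain so that numbering from this end puts the double bond at C-2 rather than C-9.
This places the double bond between C-2 and C-3; a fluoro group at C-7; a methyl group at C-6.
Substituent prefixes are cited in alphabetical order (multiplying prefixes like di-/tri- are ignored for ordering).
The name is 7-fluoro-6-methylundec-2-ene.

7-fluoro-6-methylundec-2-ene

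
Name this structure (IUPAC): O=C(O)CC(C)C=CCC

Counting along the main chain through the –COOH group and the multiple bond gives 7 carbons: the parent is heptane.
The highest-priority functional group is a carboxylic acid (terminal –COOH), so the name ends in -oic acid.
There is one C=C double bond, indicated by the ending -ene.
Choose the numbering such that the carboxylic acid carbon is C-1 by definition.
This places the double bond between C-4 and C-5; a methyl group at C-3.
Assembling the pieces gives 3-methylhept-4-enoic acid.

3-methylhept-4-enoic acid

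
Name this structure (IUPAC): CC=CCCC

Counting along the main chain through the multiple bond gives 6 carbons: the parent is hexane.
The chain contains a C=C double bond, so the unsaturation ending is -ene.
Choose the numbering such that numbering from this end puts the double bond at C-2 rather than C-4.
That gives the double bond between C-2 and C-3.
Assembling the pieces gives hex-2-ene.

hex-2-ene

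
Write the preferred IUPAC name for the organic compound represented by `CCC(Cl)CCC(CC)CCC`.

The parent chain contains 9 carbons (nonane).
Choose the numbering such that the substituent locant set {3,6} is lower than {4,7} at the first point of difference.
That gives a chloro group at C-3; an ethyl group at C-6.
Prefixes are listed alphabetically: chloro, ethyl.
The name is 3-chloro-6-ethylnonane.

3-chloro-6-ethylnonane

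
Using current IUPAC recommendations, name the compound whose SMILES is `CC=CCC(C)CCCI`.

The longest carbon chain that includes the multiple bond has 8 carbons, so the parent hydride is octane.
A C=C double bond in the chain gives the infix -ene-.
Choose the numbering such that numbering from this end puts the double bond at C-2 rather than C-6.
That gives the double bond between C-2 and C-3; an iodo group at C-8; a methyl group at C-5.
Prefixes are listed alphabetically: iodo, methyl.
Putting it together: 8-iodo-5-methyloct-2-ene.

8-iodo-5-methyloct-2-ene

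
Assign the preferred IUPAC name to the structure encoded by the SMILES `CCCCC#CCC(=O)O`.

oct-3-ynoic acid

Counting along the main chain through the –COOH group and the multiple bond gives 8 carbons: the parent is octane.
The principal characteristic group is a carboxylic acid (terminal –COOH), named with the suffix -oic acid.
A C≡C triple bond in the chain gives the infix -yne-.
Choose the numbering such that the carboxylic acid carbon is C-1 by definition.
This places the triple bond between C-3 and C-4.
Putting it together: oct-3-ynoic acid.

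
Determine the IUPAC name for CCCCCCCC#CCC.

undec-3-yne

The longest carbon chain that includes the multiple bond has 11 carbons, so the parent hydride is undecane.
There is one C≡C triple bond, indicated by the ending -yne.
Number the chain so that numbering from this end puts the triple bond at C-3 rather than C-8.
This places the triple bond between C-3 and C-4.
Assembling the pieces gives undec-3-yne.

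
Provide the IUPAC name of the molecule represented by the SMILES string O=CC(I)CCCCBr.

6-bromo-2-iodohexanal

The longest chain bearing the –CHO group is 6 carbons long (hexane).
An aldehyde (terminal –CHO) is the principal characteristic group, giving the suffix -al.
The numbering direction is chosen so that the aldehyde carbon is C-1 by definition.
This places a bromo group at C-6; an iodo group at C-2.
The substituents are ordered alphabetically, ignoring any di-/tri- multipliers.
Assembling the pieces gives 6-bromo-2-iodohexanal.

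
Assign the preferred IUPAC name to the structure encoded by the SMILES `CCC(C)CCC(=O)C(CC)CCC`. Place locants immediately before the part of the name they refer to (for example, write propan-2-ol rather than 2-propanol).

The longest carbon chain that includes the carbonyl has 10 carbons, so the parent hydride is decane.
The highest-priority functional group is a ketone (C=O on an internal carbon), so the name ends in -one.
Choose the numbering such that numbering from this end puts the carbonyl group at C-5 rather than C-6.
With this numbering: the carbonyl at C-5; an ethyl group at C-4; a methyl group at C-8.
The substituents are ordered alphabetically, ignoring any di-/tri- multipliers.
Putting it together: 4-ethyl-8-methyldecan-5-one.

4-ethyl-8-methyldecan-5-one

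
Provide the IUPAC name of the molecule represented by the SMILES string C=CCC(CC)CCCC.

The longest carbon chain that includes the multiple bond has 8 carbons, so the parent hydride is octane.
There is one C=C double bond, indicated by the ending -ene.
The numbering direction is chosen so that numbering from this end puts the double bond at C-1 rather than C-7.
With this numbering: the double bond between C-1 and C-2; an ethyl group at C-4.
Putting it together: 4-ethyloct-1-ene.

4-ethyloct-1-ene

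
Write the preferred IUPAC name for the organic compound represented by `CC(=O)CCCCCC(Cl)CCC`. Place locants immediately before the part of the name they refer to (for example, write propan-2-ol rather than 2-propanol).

Counting along the main chain through the carbonyl gives 11 carbons: the parent is undecane.
The principal characteristic group is a ketone (C=O on an internal carbon), named with the suffix -one.
Number the chain so that numbering from this end puts the carbonyl group at C-2 rather than C-10.
With this numbering: the carbonyl at C-2; a chloro group at C-8.
Putting it together: 8-chloroundecan-2-one.

8-chloroundecan-2-one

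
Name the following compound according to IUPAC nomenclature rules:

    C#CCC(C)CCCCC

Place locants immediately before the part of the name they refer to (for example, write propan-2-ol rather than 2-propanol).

The longest carbon chain that includes the multiple bond has 9 carbons, so the parent hydride is nonane.
A C≡C triple bond in the chain gives the infix -yne-.
Number the chain so that numbering from this end puts the triple bond at C-1 rather than C-8.
This places the triple bond between C-1 and C-2; a methyl group at C-4.
The name is 4-methylnon-1-yne.

4-methylnon-1-yne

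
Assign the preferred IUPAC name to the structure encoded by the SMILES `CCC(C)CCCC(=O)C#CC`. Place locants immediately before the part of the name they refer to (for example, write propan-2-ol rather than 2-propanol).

8-methyldec-2-yn-4-one

The longest carbon chain that includes the carbonyl and the multiple bond has 10 carbons, so the parent hydride is decane.
The highest-priority functional group is a ketone (C=O on an internal carbon), so the name ends in -one.
The chain contains a C≡C triple bond, so the unsaturation ending is -yne.
The numbering direction is chosen so that numbering from this end puts the carbonyl group at C-4 rather than C-7.
With this numbering: the carbonyl at C-4; the triple bond between C-2 and C-3; a methyl group at C-8.
The name is 8-methyldec-2-yn-4-one.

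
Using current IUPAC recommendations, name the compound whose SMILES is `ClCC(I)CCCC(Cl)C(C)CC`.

The parent chain contains 9 carbons (nonane).
Choose the numbering such that the substituent locant set {1,2,6,7} is lower than {3,4,8,9} at the first point of difference.
With this numbering: chloro groups at C-1 and C-6; an iodo group at C-2; a methyl group at C-7.
Substituent prefixes are cited in alphabetical order (multiplying prefixes like di-/tri- are ignored for ordering).
The name is 1,6-dichloro-2-iodo-7-methylnonane.

1,6-dichloro-2-iodo-7-methylnonane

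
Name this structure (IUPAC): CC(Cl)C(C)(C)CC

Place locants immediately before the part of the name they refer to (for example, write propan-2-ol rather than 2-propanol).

2-chloro-3,3-dimethylpentane

The longest carbon chain is 5 atoms: the parent is pentane.
Choose the numbering such that the substituent locant set {2,3,3} is lower than {3,3,4} at the first point of difference.
With this numbering: a chloro group at C-2; two methyl groups at C-3.
Prefixes are listed alphabetically: chloro, methyl.
The name is 2-chloro-3,3-dimethylpentane.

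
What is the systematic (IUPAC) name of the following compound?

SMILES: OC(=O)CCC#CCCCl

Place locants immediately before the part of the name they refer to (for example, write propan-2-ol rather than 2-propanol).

7-chlorohept-4-ynoic acid

The longest carbon chain that includes the –COOH group and the multiple bond has 7 carbons, so the parent hydride is heptane.
A carboxylic acid (terminal –COOH) is the principal characteristic group, giving the suffix -oic acid.
The chain contains a C≡C triple bond, so the unsaturation ending is -yne.
Number the chain so that the carboxylic acid carbon is C-1 by definition.
This places the triple bond between C-4 and C-5; a chloro group at C-7.
The name is 7-chlorohept-4-ynoic acid.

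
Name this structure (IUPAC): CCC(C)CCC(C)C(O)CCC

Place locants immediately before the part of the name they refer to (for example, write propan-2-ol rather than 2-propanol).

5,8-dimethyldecan-4-ol

Counting along the main chain through the –OH group gives 10 carbons: the parent is decane.
An alcohol (–OH) is the principal characteristic group, giving the suffix -ol.
Number the chain so that numbering from this end puts the hydroxyl group at C-4 rather than C-7.
With this numbering: the hydroxyl at C-4; methyl groups at C-5 and C-8.
The name is 5,8-dimethyldecan-4-ol.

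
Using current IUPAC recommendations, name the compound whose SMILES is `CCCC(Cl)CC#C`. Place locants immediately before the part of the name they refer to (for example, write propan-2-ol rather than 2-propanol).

4-chlorohept-1-yne

Counting along the main chain through the multiple bond gives 7 carbons: the parent is heptane.
The chain contains a C≡C triple bond, so the unsaturation ending is -yne.
Choose the numbering such that numbering from this end puts the triple bond at C-1 rather than C-6.
With this numbering: the triple bond between C-1 and C-2; a chloro group at C-4.
Putting it together: 4-chlorohept-1-yne.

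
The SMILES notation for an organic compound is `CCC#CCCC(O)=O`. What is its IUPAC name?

hept-4-ynoic acid

Counting along the main chain through the –COOH group and the multiple bond gives 7 carbons: the parent is heptane.
The principal characteristic group is a carboxylic acid (terminal –COOH), named with the suffix -oic acid.
There is one C≡C triple bond, indicated by the ending -yne.
Choose the numbering such that the carboxylic acid carbon is C-1 by definition.
With this numbering: the triple bond between C-4 and C-5.
Assembling the pieces gives hept-4-ynoic acid.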